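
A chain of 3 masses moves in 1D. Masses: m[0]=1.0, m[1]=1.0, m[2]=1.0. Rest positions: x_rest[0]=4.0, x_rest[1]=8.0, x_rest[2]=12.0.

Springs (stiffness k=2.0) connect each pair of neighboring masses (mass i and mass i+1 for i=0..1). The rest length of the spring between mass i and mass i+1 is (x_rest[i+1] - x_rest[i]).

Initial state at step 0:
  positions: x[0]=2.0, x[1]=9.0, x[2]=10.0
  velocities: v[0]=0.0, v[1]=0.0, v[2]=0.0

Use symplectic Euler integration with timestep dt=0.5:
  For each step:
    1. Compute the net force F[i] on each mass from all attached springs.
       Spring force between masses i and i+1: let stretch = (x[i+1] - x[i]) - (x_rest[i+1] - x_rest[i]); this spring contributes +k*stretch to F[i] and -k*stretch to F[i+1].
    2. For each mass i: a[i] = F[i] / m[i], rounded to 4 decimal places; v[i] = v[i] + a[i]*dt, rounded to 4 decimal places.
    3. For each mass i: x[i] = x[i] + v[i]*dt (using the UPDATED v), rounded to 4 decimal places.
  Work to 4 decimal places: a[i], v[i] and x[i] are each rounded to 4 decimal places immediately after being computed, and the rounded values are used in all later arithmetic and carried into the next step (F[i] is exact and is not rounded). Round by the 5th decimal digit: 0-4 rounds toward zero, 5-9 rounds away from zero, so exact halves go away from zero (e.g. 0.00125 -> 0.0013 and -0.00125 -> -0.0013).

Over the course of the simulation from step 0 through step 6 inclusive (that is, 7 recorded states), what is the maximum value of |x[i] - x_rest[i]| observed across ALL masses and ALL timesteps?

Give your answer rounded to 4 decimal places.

Answer: 3.5000

Derivation:
Step 0: x=[2.0000 9.0000 10.0000] v=[0.0000 0.0000 0.0000]
Step 1: x=[3.5000 6.0000 11.5000] v=[3.0000 -6.0000 3.0000]
Step 2: x=[4.2500 4.5000 12.2500] v=[1.5000 -3.0000 1.5000]
Step 3: x=[3.1250 6.7500 11.1250] v=[-2.2500 4.5000 -2.2500]
Step 4: x=[1.8125 9.3750 9.8125] v=[-2.6250 5.2500 -2.6250]
Step 5: x=[2.2813 8.4375 10.2813] v=[0.9375 -1.8750 0.9375]
Step 6: x=[3.8282 5.3438 11.8282] v=[3.0937 -6.1874 3.0937]
Max displacement = 3.5000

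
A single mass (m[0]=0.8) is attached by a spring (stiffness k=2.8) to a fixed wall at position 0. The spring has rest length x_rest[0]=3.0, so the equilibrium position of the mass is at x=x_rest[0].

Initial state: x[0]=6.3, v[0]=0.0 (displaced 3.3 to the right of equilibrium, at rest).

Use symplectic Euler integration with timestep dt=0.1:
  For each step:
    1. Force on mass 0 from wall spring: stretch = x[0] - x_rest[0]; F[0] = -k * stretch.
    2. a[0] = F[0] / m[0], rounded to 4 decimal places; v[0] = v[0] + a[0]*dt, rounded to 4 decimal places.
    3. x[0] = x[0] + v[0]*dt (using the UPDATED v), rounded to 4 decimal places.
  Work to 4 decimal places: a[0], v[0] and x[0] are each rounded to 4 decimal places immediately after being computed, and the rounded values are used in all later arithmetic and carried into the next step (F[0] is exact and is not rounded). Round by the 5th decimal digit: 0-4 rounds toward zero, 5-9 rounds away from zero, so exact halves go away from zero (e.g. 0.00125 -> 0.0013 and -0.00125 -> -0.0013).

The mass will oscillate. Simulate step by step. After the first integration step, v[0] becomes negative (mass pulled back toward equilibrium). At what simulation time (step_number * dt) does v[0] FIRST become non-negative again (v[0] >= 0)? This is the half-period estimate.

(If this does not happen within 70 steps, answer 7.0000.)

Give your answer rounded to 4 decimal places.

Answer: 1.7000

Derivation:
Step 0: x=[6.3000] v=[0.0000]
Step 1: x=[6.1845] v=[-1.1550]
Step 2: x=[5.9575] v=[-2.2696]
Step 3: x=[5.6270] v=[-3.3047]
Step 4: x=[5.2046] v=[-4.2242]
Step 5: x=[4.7050] v=[-4.9958]
Step 6: x=[4.1457] v=[-5.5926]
Step 7: x=[3.5463] v=[-5.9936]
Step 8: x=[2.9278] v=[-6.1848]
Step 9: x=[2.3119] v=[-6.1595]
Step 10: x=[1.7200] v=[-5.9187]
Step 11: x=[1.1729] v=[-5.4707]
Step 12: x=[0.6898] v=[-4.8312]
Step 13: x=[0.2875] v=[-4.0226]
Step 14: x=[-0.0198] v=[-3.0732]
Step 15: x=[-0.2214] v=[-2.0163]
Step 16: x=[-0.3103] v=[-0.8888]
Step 17: x=[-0.2833] v=[0.2698]
First v>=0 after going negative at step 17, time=1.7000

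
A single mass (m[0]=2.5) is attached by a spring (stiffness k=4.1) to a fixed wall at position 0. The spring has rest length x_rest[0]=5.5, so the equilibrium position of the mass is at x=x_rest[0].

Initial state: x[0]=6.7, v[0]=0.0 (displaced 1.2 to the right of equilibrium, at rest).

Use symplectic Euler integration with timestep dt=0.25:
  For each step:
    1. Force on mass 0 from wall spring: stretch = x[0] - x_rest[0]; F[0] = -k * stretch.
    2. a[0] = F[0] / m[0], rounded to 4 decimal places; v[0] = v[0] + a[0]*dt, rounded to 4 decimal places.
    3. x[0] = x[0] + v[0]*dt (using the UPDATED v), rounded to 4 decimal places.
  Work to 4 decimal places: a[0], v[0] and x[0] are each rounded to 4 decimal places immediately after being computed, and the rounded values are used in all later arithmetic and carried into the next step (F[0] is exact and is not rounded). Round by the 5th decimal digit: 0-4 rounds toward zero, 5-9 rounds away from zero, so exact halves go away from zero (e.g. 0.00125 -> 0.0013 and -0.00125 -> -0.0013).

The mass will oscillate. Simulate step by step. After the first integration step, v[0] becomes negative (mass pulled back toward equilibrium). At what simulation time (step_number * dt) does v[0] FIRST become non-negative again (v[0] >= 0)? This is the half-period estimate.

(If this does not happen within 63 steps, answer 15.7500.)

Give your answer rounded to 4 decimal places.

Answer: 2.5000

Derivation:
Step 0: x=[6.7000] v=[0.0000]
Step 1: x=[6.5770] v=[-0.4920]
Step 2: x=[6.3436] v=[-0.9336]
Step 3: x=[6.0237] v=[-1.2795]
Step 4: x=[5.6502] v=[-1.4942]
Step 5: x=[5.2613] v=[-1.5558]
Step 6: x=[4.8968] v=[-1.4579]
Step 7: x=[4.5942] v=[-1.2106]
Step 8: x=[4.3844] v=[-0.8392]
Step 9: x=[4.2890] v=[-0.3818]
Step 10: x=[4.3177] v=[0.1147]
First v>=0 after going negative at step 10, time=2.5000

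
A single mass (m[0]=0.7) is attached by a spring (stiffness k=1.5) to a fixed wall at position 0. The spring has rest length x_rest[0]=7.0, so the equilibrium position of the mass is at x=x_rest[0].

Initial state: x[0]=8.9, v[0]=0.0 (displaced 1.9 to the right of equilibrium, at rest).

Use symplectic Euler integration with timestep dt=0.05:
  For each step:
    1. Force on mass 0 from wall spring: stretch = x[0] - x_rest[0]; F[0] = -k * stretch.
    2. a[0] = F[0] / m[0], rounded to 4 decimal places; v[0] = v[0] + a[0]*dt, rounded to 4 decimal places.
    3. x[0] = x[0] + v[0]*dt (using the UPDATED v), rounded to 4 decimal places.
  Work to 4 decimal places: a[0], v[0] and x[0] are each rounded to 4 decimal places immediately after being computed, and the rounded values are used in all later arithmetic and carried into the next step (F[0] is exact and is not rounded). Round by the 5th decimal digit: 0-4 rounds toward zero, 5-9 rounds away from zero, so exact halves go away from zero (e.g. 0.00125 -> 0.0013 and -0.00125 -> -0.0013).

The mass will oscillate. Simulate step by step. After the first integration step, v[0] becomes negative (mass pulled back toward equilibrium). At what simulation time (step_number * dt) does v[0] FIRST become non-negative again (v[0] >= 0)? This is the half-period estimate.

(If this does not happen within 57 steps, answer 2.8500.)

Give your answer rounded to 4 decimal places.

Step 0: x=[8.9000] v=[0.0000]
Step 1: x=[8.8898] v=[-0.2036]
Step 2: x=[8.8695] v=[-0.4061]
Step 3: x=[8.8392] v=[-0.6064]
Step 4: x=[8.7990] v=[-0.8035]
Step 5: x=[8.7492] v=[-0.9963]
Step 6: x=[8.6900] v=[-1.1837]
Step 7: x=[8.6218] v=[-1.3648]
Step 8: x=[8.5449] v=[-1.5386]
Step 9: x=[8.4597] v=[-1.7041]
Step 10: x=[8.3667] v=[-1.8605]
Step 11: x=[8.2664] v=[-2.0069]
Step 12: x=[8.1593] v=[-2.1426]
Step 13: x=[8.0460] v=[-2.2668]
Step 14: x=[7.9271] v=[-2.3789]
Step 15: x=[7.8032] v=[-2.4782]
Step 16: x=[7.6750] v=[-2.5643]
Step 17: x=[7.5432] v=[-2.6366]
Step 18: x=[7.4085] v=[-2.6948]
Step 19: x=[7.2716] v=[-2.7386]
Step 20: x=[7.1332] v=[-2.7677]
Step 21: x=[6.9941] v=[-2.7820]
Step 22: x=[6.8550] v=[-2.7814]
Step 23: x=[6.7167] v=[-2.7659]
Step 24: x=[6.5799] v=[-2.7355]
Step 25: x=[6.4454] v=[-2.6905]
Step 26: x=[6.3138] v=[-2.6311]
Step 27: x=[6.1859] v=[-2.5576]
Step 28: x=[6.0624] v=[-2.4704]
Step 29: x=[5.9439] v=[-2.3699]
Step 30: x=[5.8311] v=[-2.2567]
Step 31: x=[5.7245] v=[-2.1315]
Step 32: x=[5.6248] v=[-1.9948]
Step 33: x=[5.5324] v=[-1.8475]
Step 34: x=[5.4479] v=[-1.6903]
Step 35: x=[5.3717] v=[-1.5240]
Step 36: x=[5.3042] v=[-1.3495]
Step 37: x=[5.2458] v=[-1.1678]
Step 38: x=[5.1968] v=[-0.9799]
Step 39: x=[5.1575] v=[-0.7867]
Step 40: x=[5.1280] v=[-0.5893]
Step 41: x=[5.1086] v=[-0.3887]
Step 42: x=[5.0993] v=[-0.1861]
Step 43: x=[5.1002] v=[0.0175]
First v>=0 after going negative at step 43, time=2.1500

Answer: 2.1500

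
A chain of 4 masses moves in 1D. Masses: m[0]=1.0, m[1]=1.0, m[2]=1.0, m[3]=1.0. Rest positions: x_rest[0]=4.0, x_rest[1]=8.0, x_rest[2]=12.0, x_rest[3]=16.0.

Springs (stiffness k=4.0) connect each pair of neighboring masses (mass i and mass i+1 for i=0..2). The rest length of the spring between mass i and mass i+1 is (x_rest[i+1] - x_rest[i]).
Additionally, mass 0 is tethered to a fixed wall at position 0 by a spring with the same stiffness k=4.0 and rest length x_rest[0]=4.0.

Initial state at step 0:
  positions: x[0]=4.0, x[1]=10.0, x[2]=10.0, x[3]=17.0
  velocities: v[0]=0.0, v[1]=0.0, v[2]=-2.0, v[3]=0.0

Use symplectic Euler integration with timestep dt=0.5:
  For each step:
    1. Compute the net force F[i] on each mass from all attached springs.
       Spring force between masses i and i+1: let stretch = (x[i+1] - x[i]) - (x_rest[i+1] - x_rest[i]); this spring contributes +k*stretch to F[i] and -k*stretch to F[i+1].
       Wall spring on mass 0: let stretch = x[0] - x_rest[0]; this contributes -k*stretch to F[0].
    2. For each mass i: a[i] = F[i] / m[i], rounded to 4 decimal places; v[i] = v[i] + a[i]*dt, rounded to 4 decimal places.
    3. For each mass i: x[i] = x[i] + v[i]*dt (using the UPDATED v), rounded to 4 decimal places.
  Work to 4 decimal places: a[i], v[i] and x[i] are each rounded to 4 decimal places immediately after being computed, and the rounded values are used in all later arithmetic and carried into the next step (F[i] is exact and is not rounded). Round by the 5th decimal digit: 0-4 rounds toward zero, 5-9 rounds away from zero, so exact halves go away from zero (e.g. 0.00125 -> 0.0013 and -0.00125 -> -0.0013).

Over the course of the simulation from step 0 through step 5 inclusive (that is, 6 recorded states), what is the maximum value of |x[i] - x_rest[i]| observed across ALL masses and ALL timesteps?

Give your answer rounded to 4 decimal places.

Step 0: x=[4.0000 10.0000 10.0000 17.0000] v=[0.0000 0.0000 -2.0000 0.0000]
Step 1: x=[6.0000 4.0000 16.0000 14.0000] v=[4.0000 -12.0000 12.0000 -6.0000]
Step 2: x=[0.0000 12.0000 8.0000 17.0000] v=[-12.0000 16.0000 -16.0000 6.0000]
Step 3: x=[6.0000 4.0000 13.0000 15.0000] v=[12.0000 -16.0000 10.0000 -4.0000]
Step 4: x=[4.0000 7.0000 11.0000 15.0000] v=[-4.0000 6.0000 -4.0000 0.0000]
Step 5: x=[1.0000 11.0000 9.0000 15.0000] v=[-6.0000 8.0000 -4.0000 0.0000]
Max displacement = 4.0000

Answer: 4.0000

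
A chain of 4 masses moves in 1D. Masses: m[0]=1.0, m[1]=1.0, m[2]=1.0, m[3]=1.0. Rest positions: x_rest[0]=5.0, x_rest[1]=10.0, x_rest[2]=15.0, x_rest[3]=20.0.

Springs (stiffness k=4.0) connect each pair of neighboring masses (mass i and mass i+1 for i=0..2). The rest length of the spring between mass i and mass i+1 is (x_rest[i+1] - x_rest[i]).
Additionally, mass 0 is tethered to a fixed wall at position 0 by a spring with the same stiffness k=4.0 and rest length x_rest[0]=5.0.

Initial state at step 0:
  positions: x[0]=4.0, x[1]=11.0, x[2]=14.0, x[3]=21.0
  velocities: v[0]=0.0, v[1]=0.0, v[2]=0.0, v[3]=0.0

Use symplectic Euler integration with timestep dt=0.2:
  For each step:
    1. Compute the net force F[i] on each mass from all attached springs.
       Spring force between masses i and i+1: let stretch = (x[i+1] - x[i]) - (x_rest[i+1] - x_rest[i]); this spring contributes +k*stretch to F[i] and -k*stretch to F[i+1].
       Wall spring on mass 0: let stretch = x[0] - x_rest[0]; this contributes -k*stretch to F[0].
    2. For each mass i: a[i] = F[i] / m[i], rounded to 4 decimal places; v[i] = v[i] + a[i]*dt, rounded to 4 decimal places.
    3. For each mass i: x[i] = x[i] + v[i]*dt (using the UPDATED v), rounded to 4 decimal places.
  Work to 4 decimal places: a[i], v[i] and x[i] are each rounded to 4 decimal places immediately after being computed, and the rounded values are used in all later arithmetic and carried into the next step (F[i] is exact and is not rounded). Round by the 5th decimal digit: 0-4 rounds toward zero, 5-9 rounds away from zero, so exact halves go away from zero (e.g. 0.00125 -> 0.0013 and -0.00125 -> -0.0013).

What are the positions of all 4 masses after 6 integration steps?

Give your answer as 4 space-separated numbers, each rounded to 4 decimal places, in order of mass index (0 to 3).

Answer: 5.0266 10.7789 14.8007 19.9219

Derivation:
Step 0: x=[4.0000 11.0000 14.0000 21.0000] v=[0.0000 0.0000 0.0000 0.0000]
Step 1: x=[4.4800 10.3600 14.6400 20.6800] v=[2.4000 -3.2000 3.2000 -1.6000]
Step 2: x=[5.1840 9.4640 15.5616 20.1936] v=[3.5200 -4.4800 4.6080 -2.4320]
Step 3: x=[5.7434 8.8588 16.2487 19.7661] v=[2.7968 -3.0259 3.4355 -2.1376]
Step 4: x=[5.8823 8.9375 16.3162 19.5758] v=[0.6944 0.3937 0.3375 -0.9515]
Step 5: x=[5.5688 9.7080 15.7246 19.6640] v=[-1.5673 3.8525 -2.9578 0.4408]
Step 6: x=[5.0266 10.7789 14.8007 19.9219] v=[-2.7110 5.3544 -4.6196 1.2893]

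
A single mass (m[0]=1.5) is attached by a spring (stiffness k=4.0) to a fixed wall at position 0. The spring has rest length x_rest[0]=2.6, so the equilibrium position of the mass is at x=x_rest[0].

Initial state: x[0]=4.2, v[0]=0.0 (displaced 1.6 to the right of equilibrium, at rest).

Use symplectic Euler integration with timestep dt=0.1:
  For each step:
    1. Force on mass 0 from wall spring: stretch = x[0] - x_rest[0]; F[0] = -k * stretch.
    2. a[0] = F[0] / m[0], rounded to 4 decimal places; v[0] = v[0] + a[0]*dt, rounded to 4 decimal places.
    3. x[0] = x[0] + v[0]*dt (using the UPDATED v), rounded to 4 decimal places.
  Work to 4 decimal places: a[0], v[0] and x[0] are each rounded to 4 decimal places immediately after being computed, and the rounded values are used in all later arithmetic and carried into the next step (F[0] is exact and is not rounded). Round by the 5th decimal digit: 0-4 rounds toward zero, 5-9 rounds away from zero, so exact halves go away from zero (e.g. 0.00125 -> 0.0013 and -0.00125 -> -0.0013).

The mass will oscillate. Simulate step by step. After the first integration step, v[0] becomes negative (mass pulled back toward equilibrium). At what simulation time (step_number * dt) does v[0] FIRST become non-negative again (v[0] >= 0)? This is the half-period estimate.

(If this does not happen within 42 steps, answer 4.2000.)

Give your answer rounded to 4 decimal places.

Step 0: x=[4.2000] v=[0.0000]
Step 1: x=[4.1573] v=[-0.4267]
Step 2: x=[4.0731] v=[-0.8420]
Step 3: x=[3.9496] v=[-1.2348]
Step 4: x=[3.7901] v=[-1.5947]
Step 5: x=[3.5989] v=[-1.9121]
Step 6: x=[3.3811] v=[-2.1785]
Step 7: x=[3.1424] v=[-2.3868]
Step 8: x=[2.8893] v=[-2.5314]
Step 9: x=[2.6284] v=[-2.6086]
Step 10: x=[2.3668] v=[-2.6162]
Step 11: x=[2.1114] v=[-2.5540]
Step 12: x=[1.8690] v=[-2.4237]
Step 13: x=[1.6461] v=[-2.2288]
Step 14: x=[1.4487] v=[-1.9744]
Step 15: x=[1.2820] v=[-1.6674]
Step 16: x=[1.1504] v=[-1.3159]
Step 17: x=[1.0575] v=[-0.9293]
Step 18: x=[1.0057] v=[-0.5180]
Step 19: x=[0.9964] v=[-0.0929]
Step 20: x=[1.0299] v=[0.3347]
First v>=0 after going negative at step 20, time=2.0000

Answer: 2.0000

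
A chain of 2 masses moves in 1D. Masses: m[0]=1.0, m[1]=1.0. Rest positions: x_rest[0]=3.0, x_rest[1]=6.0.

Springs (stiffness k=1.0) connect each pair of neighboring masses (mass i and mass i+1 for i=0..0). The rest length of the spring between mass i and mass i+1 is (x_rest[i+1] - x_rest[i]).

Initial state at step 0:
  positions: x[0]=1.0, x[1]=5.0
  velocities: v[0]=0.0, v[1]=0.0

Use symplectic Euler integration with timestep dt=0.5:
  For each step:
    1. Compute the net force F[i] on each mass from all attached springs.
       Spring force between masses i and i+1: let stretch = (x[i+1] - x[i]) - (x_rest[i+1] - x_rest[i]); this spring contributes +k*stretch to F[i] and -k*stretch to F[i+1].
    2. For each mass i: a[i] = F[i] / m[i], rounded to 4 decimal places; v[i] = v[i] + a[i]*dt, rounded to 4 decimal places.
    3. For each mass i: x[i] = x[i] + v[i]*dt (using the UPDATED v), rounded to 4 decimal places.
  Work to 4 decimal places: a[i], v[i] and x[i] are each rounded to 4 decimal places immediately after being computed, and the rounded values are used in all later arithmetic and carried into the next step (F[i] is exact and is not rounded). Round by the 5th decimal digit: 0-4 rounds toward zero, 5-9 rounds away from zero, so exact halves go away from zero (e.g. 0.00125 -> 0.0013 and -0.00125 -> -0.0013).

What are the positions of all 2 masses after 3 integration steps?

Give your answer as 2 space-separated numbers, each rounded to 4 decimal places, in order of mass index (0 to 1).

Step 0: x=[1.0000 5.0000] v=[0.0000 0.0000]
Step 1: x=[1.2500 4.7500] v=[0.5000 -0.5000]
Step 2: x=[1.6250 4.3750] v=[0.7500 -0.7500]
Step 3: x=[1.9375 4.0625] v=[0.6250 -0.6250]

Answer: 1.9375 4.0625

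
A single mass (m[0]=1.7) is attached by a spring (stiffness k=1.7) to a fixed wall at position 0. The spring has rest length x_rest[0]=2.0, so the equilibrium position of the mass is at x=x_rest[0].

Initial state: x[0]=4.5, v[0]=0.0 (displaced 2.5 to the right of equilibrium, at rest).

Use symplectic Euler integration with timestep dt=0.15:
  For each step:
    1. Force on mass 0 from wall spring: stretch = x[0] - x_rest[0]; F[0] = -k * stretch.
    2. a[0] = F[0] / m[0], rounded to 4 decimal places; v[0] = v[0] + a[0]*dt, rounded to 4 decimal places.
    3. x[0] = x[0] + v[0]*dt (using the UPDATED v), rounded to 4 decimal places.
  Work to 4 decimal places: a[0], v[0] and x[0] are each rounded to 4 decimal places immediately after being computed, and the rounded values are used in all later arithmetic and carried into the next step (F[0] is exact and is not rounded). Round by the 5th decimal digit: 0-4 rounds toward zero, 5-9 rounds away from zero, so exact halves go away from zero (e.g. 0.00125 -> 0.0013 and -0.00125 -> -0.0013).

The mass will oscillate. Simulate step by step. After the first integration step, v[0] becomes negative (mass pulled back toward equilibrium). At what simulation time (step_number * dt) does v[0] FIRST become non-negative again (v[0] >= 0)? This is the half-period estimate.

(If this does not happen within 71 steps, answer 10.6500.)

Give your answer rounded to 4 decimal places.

Answer: 3.1500

Derivation:
Step 0: x=[4.5000] v=[0.0000]
Step 1: x=[4.4438] v=[-0.3750]
Step 2: x=[4.3326] v=[-0.7416]
Step 3: x=[4.1689] v=[-1.0915]
Step 4: x=[3.9564] v=[-1.4168]
Step 5: x=[3.6999] v=[-1.7103]
Step 6: x=[3.4051] v=[-1.9653]
Step 7: x=[3.0787] v=[-2.1761]
Step 8: x=[2.7280] v=[-2.3379]
Step 9: x=[2.3609] v=[-2.4471]
Step 10: x=[1.9857] v=[-2.5012]
Step 11: x=[1.6108] v=[-2.4991]
Step 12: x=[1.2447] v=[-2.4407]
Step 13: x=[0.8956] v=[-2.3274]
Step 14: x=[0.5713] v=[-2.1617]
Step 15: x=[0.2792] v=[-1.9474]
Step 16: x=[0.0258] v=[-1.6893]
Step 17: x=[-0.1832] v=[-1.3932]
Step 18: x=[-0.3431] v=[-1.0657]
Step 19: x=[-0.4502] v=[-0.7142]
Step 20: x=[-0.5022] v=[-0.3467]
Step 21: x=[-0.4979] v=[0.0286]
First v>=0 after going negative at step 21, time=3.1500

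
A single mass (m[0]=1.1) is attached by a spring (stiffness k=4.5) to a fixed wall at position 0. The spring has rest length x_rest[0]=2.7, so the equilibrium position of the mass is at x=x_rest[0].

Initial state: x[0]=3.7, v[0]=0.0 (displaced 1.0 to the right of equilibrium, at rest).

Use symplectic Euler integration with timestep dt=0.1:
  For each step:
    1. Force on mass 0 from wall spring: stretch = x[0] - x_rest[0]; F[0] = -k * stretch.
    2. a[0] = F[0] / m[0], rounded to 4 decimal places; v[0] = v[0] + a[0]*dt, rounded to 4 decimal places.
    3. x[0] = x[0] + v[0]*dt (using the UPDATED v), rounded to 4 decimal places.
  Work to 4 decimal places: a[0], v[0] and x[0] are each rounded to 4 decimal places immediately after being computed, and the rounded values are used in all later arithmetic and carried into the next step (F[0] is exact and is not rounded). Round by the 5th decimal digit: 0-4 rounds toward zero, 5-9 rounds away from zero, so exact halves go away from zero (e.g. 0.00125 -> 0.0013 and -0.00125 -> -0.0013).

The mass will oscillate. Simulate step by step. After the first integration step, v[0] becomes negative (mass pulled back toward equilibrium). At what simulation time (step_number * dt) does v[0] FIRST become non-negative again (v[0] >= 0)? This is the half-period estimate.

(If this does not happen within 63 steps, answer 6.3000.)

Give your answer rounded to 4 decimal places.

Answer: 1.6000

Derivation:
Step 0: x=[3.7000] v=[0.0000]
Step 1: x=[3.6591] v=[-0.4091]
Step 2: x=[3.5790] v=[-0.8015]
Step 3: x=[3.4629] v=[-1.1611]
Step 4: x=[3.3156] v=[-1.4732]
Step 5: x=[3.1431] v=[-1.7250]
Step 6: x=[2.9525] v=[-1.9063]
Step 7: x=[2.7515] v=[-2.0096]
Step 8: x=[2.5484] v=[-2.0307]
Step 9: x=[2.3515] v=[-1.9687]
Step 10: x=[2.1689] v=[-1.8261]
Step 11: x=[2.0080] v=[-1.6088]
Step 12: x=[1.8754] v=[-1.3257]
Step 13: x=[1.7766] v=[-0.9884]
Step 14: x=[1.7155] v=[-0.6107]
Step 15: x=[1.6947] v=[-0.2080]
Step 16: x=[1.7150] v=[0.2033]
First v>=0 after going negative at step 16, time=1.6000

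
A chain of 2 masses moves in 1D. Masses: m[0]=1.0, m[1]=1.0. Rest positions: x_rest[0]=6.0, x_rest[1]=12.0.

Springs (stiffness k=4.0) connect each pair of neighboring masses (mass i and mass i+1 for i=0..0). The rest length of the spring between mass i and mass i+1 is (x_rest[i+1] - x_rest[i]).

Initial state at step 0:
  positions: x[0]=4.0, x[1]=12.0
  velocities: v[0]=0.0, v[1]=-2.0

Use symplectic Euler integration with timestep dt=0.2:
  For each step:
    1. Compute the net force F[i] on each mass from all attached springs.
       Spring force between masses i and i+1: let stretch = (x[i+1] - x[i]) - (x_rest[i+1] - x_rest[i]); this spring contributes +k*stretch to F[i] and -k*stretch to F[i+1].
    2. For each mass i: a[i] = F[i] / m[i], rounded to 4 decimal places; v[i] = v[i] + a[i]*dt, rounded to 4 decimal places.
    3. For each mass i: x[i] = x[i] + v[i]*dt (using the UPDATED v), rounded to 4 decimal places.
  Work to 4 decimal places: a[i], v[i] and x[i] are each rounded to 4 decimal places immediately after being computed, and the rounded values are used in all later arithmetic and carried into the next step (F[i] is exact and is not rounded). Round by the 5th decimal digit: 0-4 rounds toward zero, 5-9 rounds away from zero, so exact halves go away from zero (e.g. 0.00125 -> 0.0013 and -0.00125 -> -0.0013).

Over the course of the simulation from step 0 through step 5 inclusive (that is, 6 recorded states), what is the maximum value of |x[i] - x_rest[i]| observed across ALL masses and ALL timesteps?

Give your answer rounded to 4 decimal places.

Step 0: x=[4.0000 12.0000] v=[0.0000 -2.0000]
Step 1: x=[4.3200 11.2800] v=[1.6000 -3.6000]
Step 2: x=[4.7936 10.4064] v=[2.3680 -4.3680]
Step 3: x=[5.2052 9.5948] v=[2.0582 -4.0582]
Step 4: x=[5.3592 9.0408] v=[0.7699 -2.7699]
Step 5: x=[5.1422 8.8578] v=[-1.0848 -0.9152]
Max displacement = 3.1422

Answer: 3.1422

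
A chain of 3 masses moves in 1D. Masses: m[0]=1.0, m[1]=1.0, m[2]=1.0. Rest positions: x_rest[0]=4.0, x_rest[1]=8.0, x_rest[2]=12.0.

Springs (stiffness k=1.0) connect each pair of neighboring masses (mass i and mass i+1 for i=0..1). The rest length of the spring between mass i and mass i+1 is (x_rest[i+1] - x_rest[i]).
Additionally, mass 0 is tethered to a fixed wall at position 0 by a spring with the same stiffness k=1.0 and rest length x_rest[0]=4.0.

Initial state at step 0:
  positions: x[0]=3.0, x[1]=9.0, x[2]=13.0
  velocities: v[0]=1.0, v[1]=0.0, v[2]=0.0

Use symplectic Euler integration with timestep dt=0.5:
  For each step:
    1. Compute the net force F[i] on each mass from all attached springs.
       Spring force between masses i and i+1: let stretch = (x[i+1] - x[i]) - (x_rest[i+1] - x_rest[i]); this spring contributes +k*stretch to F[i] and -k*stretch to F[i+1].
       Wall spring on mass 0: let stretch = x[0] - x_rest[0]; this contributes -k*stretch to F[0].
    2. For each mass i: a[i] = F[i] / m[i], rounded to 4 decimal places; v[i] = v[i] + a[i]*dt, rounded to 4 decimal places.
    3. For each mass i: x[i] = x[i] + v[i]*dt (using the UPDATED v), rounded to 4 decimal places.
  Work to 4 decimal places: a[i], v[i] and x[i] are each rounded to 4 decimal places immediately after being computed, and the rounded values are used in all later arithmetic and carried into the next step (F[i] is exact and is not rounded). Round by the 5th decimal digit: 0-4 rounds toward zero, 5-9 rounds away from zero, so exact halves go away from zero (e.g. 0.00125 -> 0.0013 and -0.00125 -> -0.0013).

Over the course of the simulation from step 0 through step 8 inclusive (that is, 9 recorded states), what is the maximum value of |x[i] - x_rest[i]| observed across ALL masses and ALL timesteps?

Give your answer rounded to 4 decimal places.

Answer: 2.0157

Derivation:
Step 0: x=[3.0000 9.0000 13.0000] v=[1.0000 0.0000 0.0000]
Step 1: x=[4.2500 8.5000 13.0000] v=[2.5000 -1.0000 0.0000]
Step 2: x=[5.5000 8.0625 12.8750] v=[2.5000 -0.8750 -0.2500]
Step 3: x=[6.0157 8.1875 12.5469] v=[1.0313 0.2500 -0.6563]
Step 4: x=[5.5704 8.8594 12.1289] v=[-0.8907 1.3438 -0.8360]
Step 5: x=[4.5547 9.5265 11.8935] v=[-2.0314 1.3341 -0.4708]
Step 6: x=[3.6433 9.5424 12.0664] v=[-1.8229 0.0317 0.3457]
Step 7: x=[3.2958 8.7145 12.6083] v=[-0.6950 -1.6559 1.0837]
Step 8: x=[3.4791 7.5053 13.1767] v=[0.3665 -2.4184 1.1368]
Max displacement = 2.0157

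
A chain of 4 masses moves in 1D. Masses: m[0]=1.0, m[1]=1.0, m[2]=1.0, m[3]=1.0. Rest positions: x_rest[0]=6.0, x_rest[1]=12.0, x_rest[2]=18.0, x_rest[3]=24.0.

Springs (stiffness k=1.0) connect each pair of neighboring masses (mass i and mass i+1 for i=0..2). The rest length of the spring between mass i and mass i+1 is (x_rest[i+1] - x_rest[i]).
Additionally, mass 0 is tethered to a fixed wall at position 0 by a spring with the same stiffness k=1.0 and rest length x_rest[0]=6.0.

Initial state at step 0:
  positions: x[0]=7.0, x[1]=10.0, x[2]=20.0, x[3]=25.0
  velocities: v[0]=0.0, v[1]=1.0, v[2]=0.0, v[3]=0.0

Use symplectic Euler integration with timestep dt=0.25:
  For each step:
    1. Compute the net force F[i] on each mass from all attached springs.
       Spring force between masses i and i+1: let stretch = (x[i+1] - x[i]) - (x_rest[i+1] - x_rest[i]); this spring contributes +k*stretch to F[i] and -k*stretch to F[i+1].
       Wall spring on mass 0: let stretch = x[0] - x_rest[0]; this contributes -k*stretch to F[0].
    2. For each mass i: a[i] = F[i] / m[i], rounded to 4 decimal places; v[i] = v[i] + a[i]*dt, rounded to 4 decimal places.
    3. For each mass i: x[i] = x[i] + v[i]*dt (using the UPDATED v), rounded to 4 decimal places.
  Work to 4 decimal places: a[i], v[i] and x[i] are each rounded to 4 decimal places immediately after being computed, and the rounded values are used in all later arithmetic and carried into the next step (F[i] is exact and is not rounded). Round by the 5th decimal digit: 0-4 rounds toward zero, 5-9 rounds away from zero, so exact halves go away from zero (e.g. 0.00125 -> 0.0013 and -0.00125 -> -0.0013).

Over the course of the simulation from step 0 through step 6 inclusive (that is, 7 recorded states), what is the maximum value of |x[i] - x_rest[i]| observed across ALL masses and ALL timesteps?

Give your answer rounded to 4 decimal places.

Answer: 3.0321

Derivation:
Step 0: x=[7.0000 10.0000 20.0000 25.0000] v=[0.0000 1.0000 0.0000 0.0000]
Step 1: x=[6.7500 10.6875 19.6875 25.0625] v=[-1.0000 2.7500 -1.2500 0.2500]
Step 2: x=[6.3242 11.6914 19.1484 25.1641] v=[-1.7031 4.0156 -2.1563 0.4063]
Step 3: x=[5.8386 12.8259 18.5193 25.2647] v=[-1.9424 4.5381 -2.5166 0.4024]
Step 4: x=[5.4248 13.8796 17.9559 25.3187] v=[-1.6552 4.2146 -2.2536 0.2161]
Step 5: x=[5.2004 14.6596 17.5979 25.2876] v=[-0.8977 3.1200 -1.4320 -0.1246]
Step 6: x=[5.2422 15.0321 17.5369 25.1509] v=[0.1670 1.4898 -0.2442 -0.5470]
Max displacement = 3.0321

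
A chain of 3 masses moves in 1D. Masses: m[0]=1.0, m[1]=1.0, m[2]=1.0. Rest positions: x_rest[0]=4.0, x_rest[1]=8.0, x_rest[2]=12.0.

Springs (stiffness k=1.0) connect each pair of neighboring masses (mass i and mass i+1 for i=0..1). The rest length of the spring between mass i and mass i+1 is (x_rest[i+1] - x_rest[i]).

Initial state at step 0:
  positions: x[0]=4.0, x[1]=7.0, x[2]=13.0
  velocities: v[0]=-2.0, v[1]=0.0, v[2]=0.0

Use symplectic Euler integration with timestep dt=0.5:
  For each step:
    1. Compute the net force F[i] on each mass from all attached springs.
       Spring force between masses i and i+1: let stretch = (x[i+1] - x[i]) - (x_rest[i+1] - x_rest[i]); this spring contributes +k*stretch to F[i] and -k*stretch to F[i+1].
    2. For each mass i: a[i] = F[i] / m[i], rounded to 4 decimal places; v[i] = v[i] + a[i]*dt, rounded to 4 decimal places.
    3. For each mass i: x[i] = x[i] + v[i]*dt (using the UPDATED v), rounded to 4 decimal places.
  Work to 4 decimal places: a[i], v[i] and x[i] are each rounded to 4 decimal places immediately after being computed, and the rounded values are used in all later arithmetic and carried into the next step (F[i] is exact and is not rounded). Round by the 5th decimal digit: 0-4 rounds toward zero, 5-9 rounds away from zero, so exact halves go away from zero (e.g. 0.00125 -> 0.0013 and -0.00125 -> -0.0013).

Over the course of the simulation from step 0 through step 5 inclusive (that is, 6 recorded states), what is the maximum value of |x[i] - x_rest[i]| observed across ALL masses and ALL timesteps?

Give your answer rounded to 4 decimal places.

Step 0: x=[4.0000 7.0000 13.0000] v=[-2.0000 0.0000 0.0000]
Step 1: x=[2.7500 7.7500 12.5000] v=[-2.5000 1.5000 -1.0000]
Step 2: x=[1.7500 8.4375 11.8125] v=[-2.0000 1.3750 -1.3750]
Step 3: x=[1.4219 8.2969 11.2813] v=[-0.6563 -0.2813 -1.0625]
Step 4: x=[1.8125 7.1836 11.0040] v=[0.7812 -2.2266 -0.5547]
Step 5: x=[2.5459 5.6826 10.7716] v=[1.4668 -3.0020 -0.4649]
Max displacement = 2.5781

Answer: 2.5781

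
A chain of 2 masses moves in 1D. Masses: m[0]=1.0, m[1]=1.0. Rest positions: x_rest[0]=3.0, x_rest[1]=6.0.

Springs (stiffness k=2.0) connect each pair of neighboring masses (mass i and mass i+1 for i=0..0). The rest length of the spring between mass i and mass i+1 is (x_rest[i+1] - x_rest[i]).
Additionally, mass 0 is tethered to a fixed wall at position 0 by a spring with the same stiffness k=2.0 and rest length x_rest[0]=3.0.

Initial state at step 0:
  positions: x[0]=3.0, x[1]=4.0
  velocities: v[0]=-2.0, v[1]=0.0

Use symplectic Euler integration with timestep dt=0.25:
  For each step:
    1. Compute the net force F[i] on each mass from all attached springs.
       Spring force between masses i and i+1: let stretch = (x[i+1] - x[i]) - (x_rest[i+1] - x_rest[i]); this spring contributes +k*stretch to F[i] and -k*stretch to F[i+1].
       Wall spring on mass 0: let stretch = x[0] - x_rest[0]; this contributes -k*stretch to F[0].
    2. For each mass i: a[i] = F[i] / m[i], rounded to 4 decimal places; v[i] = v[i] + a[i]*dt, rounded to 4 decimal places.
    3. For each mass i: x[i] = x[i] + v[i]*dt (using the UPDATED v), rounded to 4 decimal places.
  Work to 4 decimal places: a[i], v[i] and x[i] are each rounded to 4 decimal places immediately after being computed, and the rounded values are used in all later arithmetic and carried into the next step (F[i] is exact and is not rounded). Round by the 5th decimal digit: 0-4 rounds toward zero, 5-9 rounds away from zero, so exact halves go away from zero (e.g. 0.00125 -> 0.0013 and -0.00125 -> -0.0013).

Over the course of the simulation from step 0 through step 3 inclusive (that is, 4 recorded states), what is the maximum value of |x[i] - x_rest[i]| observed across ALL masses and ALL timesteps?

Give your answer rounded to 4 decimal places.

Answer: 2.1015

Derivation:
Step 0: x=[3.0000 4.0000] v=[-2.0000 0.0000]
Step 1: x=[2.2500 4.2500] v=[-3.0000 1.0000]
Step 2: x=[1.4688 4.6250] v=[-3.1250 1.5000]
Step 3: x=[0.8985 4.9805] v=[-2.2813 1.4219]
Max displacement = 2.1015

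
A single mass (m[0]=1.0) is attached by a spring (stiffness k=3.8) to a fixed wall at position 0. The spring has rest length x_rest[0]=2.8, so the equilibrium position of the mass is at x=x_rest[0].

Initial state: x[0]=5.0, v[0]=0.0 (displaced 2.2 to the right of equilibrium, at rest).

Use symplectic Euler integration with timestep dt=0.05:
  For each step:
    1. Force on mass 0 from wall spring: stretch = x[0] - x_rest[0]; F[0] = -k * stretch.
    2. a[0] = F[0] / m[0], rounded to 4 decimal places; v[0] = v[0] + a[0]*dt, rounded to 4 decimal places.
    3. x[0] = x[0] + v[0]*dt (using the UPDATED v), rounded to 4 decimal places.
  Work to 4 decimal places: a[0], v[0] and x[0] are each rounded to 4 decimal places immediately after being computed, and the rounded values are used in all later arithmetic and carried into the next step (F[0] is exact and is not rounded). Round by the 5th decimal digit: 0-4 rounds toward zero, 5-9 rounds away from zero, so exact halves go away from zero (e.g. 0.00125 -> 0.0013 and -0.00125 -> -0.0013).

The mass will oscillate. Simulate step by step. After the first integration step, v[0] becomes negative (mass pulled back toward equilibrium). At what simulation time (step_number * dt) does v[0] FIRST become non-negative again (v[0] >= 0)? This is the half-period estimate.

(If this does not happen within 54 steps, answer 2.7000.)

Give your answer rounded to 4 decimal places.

Step 0: x=[5.0000] v=[0.0000]
Step 1: x=[4.9791] v=[-0.4180]
Step 2: x=[4.9375] v=[-0.8320]
Step 3: x=[4.8756] v=[-1.2381]
Step 4: x=[4.7940] v=[-1.6325]
Step 5: x=[4.6934] v=[-2.0114]
Step 6: x=[4.5748] v=[-2.3711]
Step 7: x=[4.4394] v=[-2.7083]
Step 8: x=[4.2884] v=[-3.0198]
Step 9: x=[4.1233] v=[-3.3026]
Step 10: x=[3.9456] v=[-3.5540]
Step 11: x=[3.7570] v=[-3.7717]
Step 12: x=[3.5593] v=[-3.9535]
Step 13: x=[3.3544] v=[-4.0978]
Step 14: x=[3.1442] v=[-4.2031]
Step 15: x=[2.9308] v=[-4.2685]
Step 16: x=[2.7161] v=[-4.2934]
Step 17: x=[2.5022] v=[-4.2775]
Step 18: x=[2.2912] v=[-4.2209]
Step 19: x=[2.0850] v=[-4.1242]
Step 20: x=[1.8856] v=[-3.9884]
Step 21: x=[1.6949] v=[-3.8147]
Step 22: x=[1.5147] v=[-3.6047]
Step 23: x=[1.3467] v=[-3.3605]
Step 24: x=[1.1925] v=[-3.0844]
Step 25: x=[1.0536] v=[-2.7790]
Step 26: x=[0.9312] v=[-2.4472]
Step 27: x=[0.8266] v=[-2.0921]
Step 28: x=[0.7407] v=[-1.7172]
Step 29: x=[0.6744] v=[-1.3259]
Step 30: x=[0.6283] v=[-0.9220]
Step 31: x=[0.6028] v=[-0.5094]
Step 32: x=[0.5982] v=[-0.0919]
Step 33: x=[0.6145] v=[0.3264]
First v>=0 after going negative at step 33, time=1.6500

Answer: 1.6500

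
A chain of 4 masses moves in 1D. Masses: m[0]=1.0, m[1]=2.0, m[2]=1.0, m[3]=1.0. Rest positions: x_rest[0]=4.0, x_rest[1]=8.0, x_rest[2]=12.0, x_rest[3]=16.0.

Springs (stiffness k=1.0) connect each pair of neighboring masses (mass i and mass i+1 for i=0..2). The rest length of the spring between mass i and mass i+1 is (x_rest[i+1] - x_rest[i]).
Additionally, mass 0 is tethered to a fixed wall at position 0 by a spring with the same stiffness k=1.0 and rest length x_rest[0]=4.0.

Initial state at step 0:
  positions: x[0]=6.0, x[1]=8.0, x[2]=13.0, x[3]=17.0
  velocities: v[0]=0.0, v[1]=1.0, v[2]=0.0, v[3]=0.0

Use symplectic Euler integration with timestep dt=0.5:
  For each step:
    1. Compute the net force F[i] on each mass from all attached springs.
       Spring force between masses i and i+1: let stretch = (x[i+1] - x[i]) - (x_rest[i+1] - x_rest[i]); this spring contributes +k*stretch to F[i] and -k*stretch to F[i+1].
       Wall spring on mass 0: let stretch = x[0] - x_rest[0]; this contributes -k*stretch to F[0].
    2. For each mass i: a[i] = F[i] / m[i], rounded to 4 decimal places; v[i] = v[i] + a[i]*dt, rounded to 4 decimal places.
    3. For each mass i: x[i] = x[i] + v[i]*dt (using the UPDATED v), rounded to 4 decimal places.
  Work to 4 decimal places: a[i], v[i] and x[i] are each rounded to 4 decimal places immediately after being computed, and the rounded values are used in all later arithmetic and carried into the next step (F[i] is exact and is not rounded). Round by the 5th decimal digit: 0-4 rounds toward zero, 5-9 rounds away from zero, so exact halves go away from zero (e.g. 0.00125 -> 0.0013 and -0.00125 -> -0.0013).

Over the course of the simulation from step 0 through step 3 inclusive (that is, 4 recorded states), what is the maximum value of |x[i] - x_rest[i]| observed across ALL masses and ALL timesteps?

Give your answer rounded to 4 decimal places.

Answer: 2.2266

Derivation:
Step 0: x=[6.0000 8.0000 13.0000 17.0000] v=[0.0000 1.0000 0.0000 0.0000]
Step 1: x=[5.0000 8.8750 12.7500 17.0000] v=[-2.0000 1.7500 -0.5000 0.0000]
Step 2: x=[3.7188 9.7500 12.5938 16.9375] v=[-2.5625 1.7500 -0.3125 -0.1250]
Step 3: x=[3.0157 10.2266 12.8126 16.7891] v=[-1.4063 0.9532 0.4375 -0.2969]
Max displacement = 2.2266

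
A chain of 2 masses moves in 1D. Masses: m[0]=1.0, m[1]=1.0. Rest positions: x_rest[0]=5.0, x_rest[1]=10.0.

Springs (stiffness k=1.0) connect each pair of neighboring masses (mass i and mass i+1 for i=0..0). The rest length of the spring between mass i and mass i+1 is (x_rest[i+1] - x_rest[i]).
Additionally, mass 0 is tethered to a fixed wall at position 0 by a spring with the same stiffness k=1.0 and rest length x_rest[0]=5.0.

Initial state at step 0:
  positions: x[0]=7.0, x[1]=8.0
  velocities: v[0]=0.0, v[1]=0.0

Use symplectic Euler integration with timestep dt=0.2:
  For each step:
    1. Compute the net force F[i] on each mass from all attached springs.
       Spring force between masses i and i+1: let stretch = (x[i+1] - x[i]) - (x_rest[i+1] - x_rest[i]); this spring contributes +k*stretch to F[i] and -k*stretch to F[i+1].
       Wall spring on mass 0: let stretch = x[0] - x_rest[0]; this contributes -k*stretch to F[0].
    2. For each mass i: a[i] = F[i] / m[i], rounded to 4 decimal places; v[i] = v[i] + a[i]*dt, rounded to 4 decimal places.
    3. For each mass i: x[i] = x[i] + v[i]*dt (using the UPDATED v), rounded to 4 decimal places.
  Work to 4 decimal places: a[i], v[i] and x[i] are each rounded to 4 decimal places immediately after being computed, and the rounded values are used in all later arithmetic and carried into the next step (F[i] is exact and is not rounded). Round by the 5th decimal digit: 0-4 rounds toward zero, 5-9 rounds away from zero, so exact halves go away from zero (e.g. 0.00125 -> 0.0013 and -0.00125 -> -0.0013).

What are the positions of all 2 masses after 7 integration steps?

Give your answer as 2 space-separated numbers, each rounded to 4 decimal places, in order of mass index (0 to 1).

Answer: 2.9857 10.7859

Derivation:
Step 0: x=[7.0000 8.0000] v=[0.0000 0.0000]
Step 1: x=[6.7600 8.1600] v=[-1.2000 0.8000]
Step 2: x=[6.3056 8.4640] v=[-2.2720 1.5200]
Step 3: x=[5.6853 8.8817] v=[-3.1014 2.0883]
Step 4: x=[4.9655 9.3715] v=[-3.5992 2.4490]
Step 5: x=[4.2233 9.8851] v=[-3.7111 2.5678]
Step 6: x=[3.5386 10.3722] v=[-3.4234 2.4354]
Step 7: x=[2.9857 10.7859] v=[-2.7644 2.0687]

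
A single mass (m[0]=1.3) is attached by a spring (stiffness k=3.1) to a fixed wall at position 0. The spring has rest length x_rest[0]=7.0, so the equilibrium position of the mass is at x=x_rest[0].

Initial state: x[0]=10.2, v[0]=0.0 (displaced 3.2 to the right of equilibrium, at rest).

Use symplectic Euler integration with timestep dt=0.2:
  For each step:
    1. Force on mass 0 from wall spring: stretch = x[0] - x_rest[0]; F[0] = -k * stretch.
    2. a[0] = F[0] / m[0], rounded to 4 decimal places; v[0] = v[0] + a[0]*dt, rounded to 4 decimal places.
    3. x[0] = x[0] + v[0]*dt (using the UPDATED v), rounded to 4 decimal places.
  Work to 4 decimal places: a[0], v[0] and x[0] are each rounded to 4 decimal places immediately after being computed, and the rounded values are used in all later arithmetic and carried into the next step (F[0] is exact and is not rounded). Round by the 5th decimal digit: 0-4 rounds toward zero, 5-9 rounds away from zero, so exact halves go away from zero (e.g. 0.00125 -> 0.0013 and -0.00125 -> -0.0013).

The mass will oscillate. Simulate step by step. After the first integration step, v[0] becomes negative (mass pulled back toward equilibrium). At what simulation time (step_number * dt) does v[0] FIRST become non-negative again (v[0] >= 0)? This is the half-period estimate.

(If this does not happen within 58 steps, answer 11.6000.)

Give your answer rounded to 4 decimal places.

Answer: 2.2000

Derivation:
Step 0: x=[10.2000] v=[0.0000]
Step 1: x=[9.8948] v=[-1.5262]
Step 2: x=[9.3134] v=[-2.9068]
Step 3: x=[8.5114] v=[-4.0101]
Step 4: x=[7.5652] v=[-4.7309]
Step 5: x=[6.5651] v=[-5.0005]
Step 6: x=[5.6065] v=[-4.7931]
Step 7: x=[4.7808] v=[-4.1285]
Step 8: x=[4.1668] v=[-3.0701]
Step 9: x=[3.8230] v=[-1.7189]
Step 10: x=[3.7823] v=[-0.2037]
Step 11: x=[4.0485] v=[1.3309]
First v>=0 after going negative at step 11, time=2.2000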